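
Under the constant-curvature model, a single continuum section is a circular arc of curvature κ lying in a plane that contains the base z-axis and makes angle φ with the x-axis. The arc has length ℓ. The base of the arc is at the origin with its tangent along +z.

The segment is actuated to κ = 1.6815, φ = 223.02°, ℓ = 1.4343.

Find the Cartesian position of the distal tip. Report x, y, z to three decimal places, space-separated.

θ = κ·ℓ = 1.6815 × 1.4343 = 2.41178 rad
ρ = (1 − cos θ)/κ = (1 − -0.74530)/1.6815 = 1.03794
z = sin θ / κ = 0.66673/1.6815 = 0.39651
x = ρ cos φ = 1.03794 × cos(223.02°) = -0.75885
y = ρ sin φ = 1.03794 × sin(223.02°) = -0.70814

-0.759 -0.708 0.397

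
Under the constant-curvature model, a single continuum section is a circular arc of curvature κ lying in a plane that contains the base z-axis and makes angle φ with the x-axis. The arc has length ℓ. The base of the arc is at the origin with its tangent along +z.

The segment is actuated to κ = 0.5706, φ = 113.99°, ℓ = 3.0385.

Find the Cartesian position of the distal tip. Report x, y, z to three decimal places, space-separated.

-0.828 1.861 1.729

θ = κ·ℓ = 0.5706 × 3.0385 = 1.73377 rad
ρ = (1 − cos θ)/κ = (1 − -0.16225)/0.5706 = 2.03689
z = sin θ / κ = 0.98675/0.5706 = 1.72932
x = ρ cos φ = 2.03689 × cos(113.99°) = -0.82815
y = ρ sin φ = 2.03689 × sin(113.99°) = 1.86094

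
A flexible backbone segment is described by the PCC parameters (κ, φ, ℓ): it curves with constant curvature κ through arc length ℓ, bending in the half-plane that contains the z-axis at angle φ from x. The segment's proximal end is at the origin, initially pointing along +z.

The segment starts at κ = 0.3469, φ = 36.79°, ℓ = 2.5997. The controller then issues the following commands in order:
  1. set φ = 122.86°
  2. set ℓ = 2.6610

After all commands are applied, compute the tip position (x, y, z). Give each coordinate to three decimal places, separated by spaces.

initial: κ=0.3469, φ=36.79°, ℓ=2.5997
cmd 1: set φ=122.86° → (κ,φ,ℓ)=(0.3469,122.86°,2.5997) → tip=(-0.5941,0.9197,2.2614)
cmd 2: set ℓ=2.6610 → (κ,φ,ℓ)=(0.3469,122.86°,2.6610) → tip=(-0.6204,0.9605,2.2989)

-0.620 0.960 2.299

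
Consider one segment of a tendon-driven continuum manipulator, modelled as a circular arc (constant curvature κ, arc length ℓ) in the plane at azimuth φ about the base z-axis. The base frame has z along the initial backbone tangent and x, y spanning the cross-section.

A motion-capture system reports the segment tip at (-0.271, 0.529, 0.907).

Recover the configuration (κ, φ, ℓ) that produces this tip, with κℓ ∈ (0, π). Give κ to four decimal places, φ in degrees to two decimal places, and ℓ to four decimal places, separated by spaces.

1.0109 117.13 1.1477

ρ = √(x²+y²) = √(-0.271² + 0.529²) = 0.59438
φ = atan2(y, x) mod 360° = atan2(0.529, -0.271) = 117.1255°
|p|² = ρ² + z² = 0.59438² + 0.907² = 1.17593
κ = 2ρ / |p|² = 2×0.59438 / 1.17593 = 1.01090
θ = 2·atan2(ρ, z) = 2·atan2(0.59438, 0.907) = 1.16021 rad
ℓ = θ/κ = 1.16021/1.01090 = 1.14770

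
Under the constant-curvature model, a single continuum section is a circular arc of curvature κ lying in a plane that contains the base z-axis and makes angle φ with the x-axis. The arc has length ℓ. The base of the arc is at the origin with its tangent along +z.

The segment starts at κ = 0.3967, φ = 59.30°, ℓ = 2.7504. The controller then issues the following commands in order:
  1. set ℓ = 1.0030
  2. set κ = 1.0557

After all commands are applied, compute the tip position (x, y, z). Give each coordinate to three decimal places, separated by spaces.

0.247 0.416 0.826

initial: κ=0.3967, φ=59.30°, ℓ=2.7504
cmd 1: set ℓ=1.0030 → (κ,φ,ℓ)=(0.3967,59.30°,1.0030) → tip=(0.1005,0.1693,0.9767)
cmd 2: set κ=1.0557 → (κ,φ,ℓ)=(1.0557,59.30°,1.0030) → tip=(0.2467,0.4155,0.8258)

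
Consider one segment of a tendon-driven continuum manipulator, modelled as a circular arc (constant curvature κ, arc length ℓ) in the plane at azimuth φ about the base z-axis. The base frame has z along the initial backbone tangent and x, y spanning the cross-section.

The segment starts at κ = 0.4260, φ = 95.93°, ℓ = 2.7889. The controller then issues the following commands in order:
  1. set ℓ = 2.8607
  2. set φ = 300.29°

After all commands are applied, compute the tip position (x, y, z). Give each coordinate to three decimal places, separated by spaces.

initial: κ=0.4260, φ=95.93°, ℓ=2.7889
cmd 1: set ℓ=2.8607 → (κ,φ,ℓ)=(0.4260,95.93°,2.8607) → tip=(-0.1589,1.5296,2.2034)
cmd 2: set φ=300.29° → (κ,φ,ℓ)=(0.4260,300.29°,2.8607) → tip=(0.7756,-1.3278,2.2034)

0.776 -1.328 2.203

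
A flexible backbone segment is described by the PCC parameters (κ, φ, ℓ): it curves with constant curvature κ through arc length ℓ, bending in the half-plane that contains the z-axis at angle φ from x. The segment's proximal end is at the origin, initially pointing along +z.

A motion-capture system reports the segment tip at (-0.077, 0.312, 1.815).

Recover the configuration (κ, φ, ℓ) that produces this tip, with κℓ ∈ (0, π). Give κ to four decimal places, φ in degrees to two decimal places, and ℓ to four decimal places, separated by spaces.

ρ = √(x²+y²) = √(-0.077² + 0.312²) = 0.32136
φ = atan2(y, x) mod 360° = atan2(0.312, -0.077) = 103.8633°
|p|² = ρ² + z² = 0.32136² + 1.815² = 3.39750
κ = 2ρ / |p|² = 2×0.32136 / 3.39750 = 0.18918
θ = 2·atan2(ρ, z) = 2·atan2(0.32136, 1.815) = 0.35048 rad
ℓ = θ/κ = 0.35048/0.18918 = 1.85270

0.1892 103.86 1.8527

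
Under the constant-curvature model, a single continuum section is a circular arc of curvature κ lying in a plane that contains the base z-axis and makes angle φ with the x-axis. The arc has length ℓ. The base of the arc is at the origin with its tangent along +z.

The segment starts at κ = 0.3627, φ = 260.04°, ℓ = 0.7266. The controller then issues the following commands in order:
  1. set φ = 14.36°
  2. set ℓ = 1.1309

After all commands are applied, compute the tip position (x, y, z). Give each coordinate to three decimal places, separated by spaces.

0.222 0.057 1.099

initial: κ=0.3627, φ=260.04°, ℓ=0.7266
cmd 1: set φ=14.36° → (κ,φ,ℓ)=(0.3627,14.36°,0.7266) → tip=(0.0922,0.0236,0.7182)
cmd 2: set ℓ=1.1309 → (κ,φ,ℓ)=(0.3627,14.36°,1.1309) → tip=(0.2216,0.0567,1.0995)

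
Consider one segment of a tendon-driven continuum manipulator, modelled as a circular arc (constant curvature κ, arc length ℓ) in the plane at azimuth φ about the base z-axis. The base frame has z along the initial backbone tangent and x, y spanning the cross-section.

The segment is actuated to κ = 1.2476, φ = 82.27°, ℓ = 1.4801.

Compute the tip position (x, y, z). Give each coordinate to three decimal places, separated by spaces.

θ = κ·ℓ = 1.2476 × 1.4801 = 1.84657 rad
ρ = (1 − cos θ)/κ = (1 − -0.27229)/1.2476 = 1.01979
z = sin θ / κ = 0.96221/1.2476 = 0.77125
x = ρ cos φ = 1.01979 × cos(82.27°) = 0.13717
y = ρ sin φ = 1.01979 × sin(82.27°) = 1.01053

0.137 1.011 0.771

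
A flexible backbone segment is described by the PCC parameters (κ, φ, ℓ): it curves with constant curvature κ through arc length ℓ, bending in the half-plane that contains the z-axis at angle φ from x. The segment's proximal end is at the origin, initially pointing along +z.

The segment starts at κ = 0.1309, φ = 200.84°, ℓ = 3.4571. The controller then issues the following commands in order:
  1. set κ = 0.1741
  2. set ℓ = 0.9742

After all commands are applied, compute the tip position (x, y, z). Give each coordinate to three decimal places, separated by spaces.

initial: κ=0.1309, φ=200.84°, ℓ=3.4571
cmd 1: set κ=0.1741 → (κ,φ,ℓ)=(0.1741,200.84°,3.4571) → tip=(-0.9433,-0.3591,3.2521)
cmd 2: set ℓ=0.9742 → (κ,φ,ℓ)=(0.1741,200.84°,0.9742) → tip=(-0.0770,-0.0293,0.9695)

-0.077 -0.029 0.970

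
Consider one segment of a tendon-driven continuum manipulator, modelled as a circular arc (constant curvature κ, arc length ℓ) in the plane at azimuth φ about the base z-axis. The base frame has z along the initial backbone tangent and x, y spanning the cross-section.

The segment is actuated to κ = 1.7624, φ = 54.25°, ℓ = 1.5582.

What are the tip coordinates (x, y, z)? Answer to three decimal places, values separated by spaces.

θ = κ·ℓ = 1.7624 × 1.5582 = 2.74617 rad
ρ = (1 − cos θ)/κ = (1 − -0.92283)/1.7624 = 1.09103
z = sin θ / κ = 0.38520/1.7624 = 0.21856
x = ρ cos φ = 1.09103 × cos(54.25°) = 0.63743
y = ρ sin φ = 1.09103 × sin(54.25°) = 0.88545

0.637 0.885 0.219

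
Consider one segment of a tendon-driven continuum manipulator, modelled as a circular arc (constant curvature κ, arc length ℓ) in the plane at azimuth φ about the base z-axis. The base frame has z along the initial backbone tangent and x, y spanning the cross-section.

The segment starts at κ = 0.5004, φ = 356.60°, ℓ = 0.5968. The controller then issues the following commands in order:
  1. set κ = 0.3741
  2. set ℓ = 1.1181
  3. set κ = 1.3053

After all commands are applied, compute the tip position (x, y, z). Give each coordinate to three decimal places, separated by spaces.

initial: κ=0.5004, φ=356.60°, ℓ=0.5968
cmd 1: set κ=0.3741 → (κ,φ,ℓ)=(0.3741,356.60°,0.5968) → tip=(0.0662,-0.0039,0.5919)
cmd 2: set ℓ=1.1181 → (κ,φ,ℓ)=(0.3741,356.60°,1.1181) → tip=(0.2300,-0.0137,1.0858)
cmd 3: set κ=1.3053 → (κ,φ,ℓ)=(1.3053,356.60°,1.1181) → tip=(0.6798,-0.0404,0.7614)

0.680 -0.040 0.761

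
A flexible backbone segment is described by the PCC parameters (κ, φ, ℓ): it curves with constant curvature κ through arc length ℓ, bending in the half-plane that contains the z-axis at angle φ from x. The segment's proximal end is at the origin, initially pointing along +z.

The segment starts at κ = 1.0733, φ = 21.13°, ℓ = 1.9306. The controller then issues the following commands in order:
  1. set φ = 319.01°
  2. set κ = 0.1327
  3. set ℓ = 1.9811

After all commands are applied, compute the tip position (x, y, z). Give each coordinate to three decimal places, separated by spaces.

initial: κ=1.0733, φ=21.13°, ℓ=1.9306
cmd 1: set φ=319.01° → (κ,φ,ℓ)=(1.0733,319.01°,1.9306) → tip=(1.0413,-0.9048,0.8171)
cmd 2: set κ=0.1327 → (κ,φ,ℓ)=(0.1327,319.01°,1.9306) → tip=(0.1856,-0.1613,1.9096)
cmd 3: set ℓ=1.9811 → (κ,φ,ℓ)=(0.1327,319.01°,1.9811) → tip=(0.1954,-0.1698,1.9584)

0.195 -0.170 1.958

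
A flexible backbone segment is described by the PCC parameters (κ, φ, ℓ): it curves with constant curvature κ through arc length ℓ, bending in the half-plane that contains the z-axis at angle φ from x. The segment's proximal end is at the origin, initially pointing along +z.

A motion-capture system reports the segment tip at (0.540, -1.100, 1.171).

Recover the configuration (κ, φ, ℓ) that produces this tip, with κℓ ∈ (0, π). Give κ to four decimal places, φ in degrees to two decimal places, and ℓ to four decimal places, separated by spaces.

0.8531 296.15 1.8945

ρ = √(x²+y²) = √(0.540² + -1.100²) = 1.22540
φ = atan2(y, x) mod 360° = atan2(-1.100, 0.540) = 296.1468°
|p|² = ρ² + z² = 1.22540² + 1.171² = 2.87284
κ = 2ρ / |p|² = 2×1.22540 / 2.87284 = 0.85309
θ = 2·atan2(ρ, z) = 2·atan2(1.22540, 1.171) = 1.61619 rad
ℓ = θ/κ = 1.61619/0.85309 = 1.89451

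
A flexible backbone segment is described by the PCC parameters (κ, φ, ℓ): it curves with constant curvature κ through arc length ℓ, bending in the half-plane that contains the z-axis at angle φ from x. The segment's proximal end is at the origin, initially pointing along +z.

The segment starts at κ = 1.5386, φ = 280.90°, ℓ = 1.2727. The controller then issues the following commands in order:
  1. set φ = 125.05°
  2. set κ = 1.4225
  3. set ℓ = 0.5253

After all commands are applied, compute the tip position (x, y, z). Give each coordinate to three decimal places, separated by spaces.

-0.108 0.153 0.478

initial: κ=1.5386, φ=280.90°, ℓ=1.2727
cmd 1: set φ=125.05° → (κ,φ,ℓ)=(1.5386,125.05°,1.2727) → tip=(-0.5143,0.7331,0.6018)
cmd 2: set κ=1.4225 → (κ,φ,ℓ)=(1.4225,125.05°,1.2727) → tip=(-0.4995,0.7121,0.6829)
cmd 3: set ℓ=0.5253 → (κ,φ,ℓ)=(1.4225,125.05°,0.5253) → tip=(-0.1076,0.1533,0.4778)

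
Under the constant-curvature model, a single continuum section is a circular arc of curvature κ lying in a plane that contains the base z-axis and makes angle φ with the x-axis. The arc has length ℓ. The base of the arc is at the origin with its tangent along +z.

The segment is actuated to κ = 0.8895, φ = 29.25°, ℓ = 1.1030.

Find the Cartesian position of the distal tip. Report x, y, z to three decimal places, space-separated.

0.435 0.244 0.934

θ = κ·ℓ = 0.8895 × 1.1030 = 0.98112 rad
ρ = (1 − cos θ)/κ = (1 − 0.55609)/0.8895 = 0.49905
z = sin θ / κ = 0.83112/0.8895 = 0.93437
x = ρ cos φ = 0.49905 × cos(29.25°) = 0.43542
y = ρ sin φ = 0.49905 × sin(29.25°) = 0.24385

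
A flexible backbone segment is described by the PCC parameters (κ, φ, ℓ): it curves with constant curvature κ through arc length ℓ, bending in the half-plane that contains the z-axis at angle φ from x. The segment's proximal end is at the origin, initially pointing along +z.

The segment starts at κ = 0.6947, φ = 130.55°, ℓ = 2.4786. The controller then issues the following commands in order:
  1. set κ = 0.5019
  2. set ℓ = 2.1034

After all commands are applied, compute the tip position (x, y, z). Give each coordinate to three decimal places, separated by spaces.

-0.657 0.768 1.734

initial: κ=0.6947, φ=130.55°, ℓ=2.4786
cmd 1: set κ=0.5019 → (κ,φ,ℓ)=(0.5019,130.55°,2.4786) → tip=(-0.8795,1.0280,1.8870)
cmd 2: set ℓ=2.1034 → (κ,φ,ℓ)=(0.5019,130.55°,2.1034) → tip=(-0.6572,0.7681,1.7339)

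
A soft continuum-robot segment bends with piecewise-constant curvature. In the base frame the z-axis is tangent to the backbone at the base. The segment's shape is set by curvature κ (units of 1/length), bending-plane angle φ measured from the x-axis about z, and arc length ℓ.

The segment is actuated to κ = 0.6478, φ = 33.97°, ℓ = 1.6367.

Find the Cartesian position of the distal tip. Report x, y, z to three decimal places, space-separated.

θ = κ·ℓ = 0.6478 × 1.6367 = 1.06025 rad
ρ = (1 − cos θ)/κ = (1 − 0.48865)/0.6478 = 0.78936
z = sin θ / κ = 0.87248/0.6478 = 1.34684
x = ρ cos φ = 0.78936 × cos(33.97°) = 0.65464
y = ρ sin φ = 0.78936 × sin(33.97°) = 0.44106

0.655 0.441 1.347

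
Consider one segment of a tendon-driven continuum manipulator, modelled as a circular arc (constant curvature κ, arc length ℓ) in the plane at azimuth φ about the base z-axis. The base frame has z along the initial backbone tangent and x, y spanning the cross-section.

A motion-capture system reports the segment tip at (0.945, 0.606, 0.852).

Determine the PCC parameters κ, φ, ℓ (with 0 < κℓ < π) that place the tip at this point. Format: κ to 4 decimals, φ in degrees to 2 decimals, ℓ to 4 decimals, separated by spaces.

ρ = √(x²+y²) = √(0.945² + 0.606²) = 1.12261
φ = atan2(y, x) mod 360° = atan2(0.606, 0.945) = 32.6708°
|p|² = ρ² + z² = 1.12261² + 0.852² = 1.98617
κ = 2ρ / |p|² = 2×1.12261 / 1.98617 = 1.13043
θ = 2·atan2(ρ, z) = 2·atan2(1.12261, 0.852) = 1.84319 rad
ℓ = θ/κ = 1.84319/1.13043 = 1.63052

1.1304 32.67 1.6305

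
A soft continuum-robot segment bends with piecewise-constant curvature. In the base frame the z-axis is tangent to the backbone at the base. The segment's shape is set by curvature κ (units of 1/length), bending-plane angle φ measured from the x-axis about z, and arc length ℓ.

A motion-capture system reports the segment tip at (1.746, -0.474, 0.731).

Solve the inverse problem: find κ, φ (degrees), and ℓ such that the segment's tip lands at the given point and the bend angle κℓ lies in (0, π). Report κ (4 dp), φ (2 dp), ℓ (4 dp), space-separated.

ρ = √(x²+y²) = √(1.746² + -0.474²) = 1.80920
φ = atan2(y, x) mod 360° = atan2(-0.474, 1.746) = 344.8115°
|p|² = ρ² + z² = 1.80920² + 0.731² = 3.80755
κ = 2ρ / |p|² = 2×1.80920 / 3.80755 = 0.95032
θ = 2·atan2(ρ, z) = 2·atan2(1.80920, 0.731) = 2.37361 rad
ℓ = θ/κ = 2.37361/0.95032 = 2.49770

0.9503 344.81 2.4977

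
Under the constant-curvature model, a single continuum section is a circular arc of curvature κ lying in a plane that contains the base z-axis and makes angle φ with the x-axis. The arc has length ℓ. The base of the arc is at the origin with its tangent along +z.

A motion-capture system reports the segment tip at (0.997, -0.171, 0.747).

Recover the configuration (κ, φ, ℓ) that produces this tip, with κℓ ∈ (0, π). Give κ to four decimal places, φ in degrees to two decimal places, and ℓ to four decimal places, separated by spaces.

ρ = √(x²+y²) = √(0.997² + -0.171²) = 1.01156
φ = atan2(y, x) mod 360° = atan2(-0.171, 0.997) = 350.2676°
|p|² = ρ² + z² = 1.01156² + 0.747² = 1.58126
κ = 2ρ / |p|² = 2×1.01156 / 1.58126 = 1.27943
θ = 2·atan2(ρ, z) = 2·atan2(1.01156, 0.747) = 1.86944 rad
ℓ = θ/κ = 1.86944/1.27943 = 1.46114

1.2794 350.27 1.4611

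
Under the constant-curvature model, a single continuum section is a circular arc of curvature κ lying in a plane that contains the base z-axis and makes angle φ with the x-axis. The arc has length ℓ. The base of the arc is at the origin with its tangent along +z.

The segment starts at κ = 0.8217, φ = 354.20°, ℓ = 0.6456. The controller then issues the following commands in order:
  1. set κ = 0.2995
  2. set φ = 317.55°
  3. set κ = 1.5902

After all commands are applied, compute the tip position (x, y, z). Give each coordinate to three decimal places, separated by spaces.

0.224 -0.205 0.538

initial: κ=0.8217, φ=354.20°, ℓ=0.6456
cmd 1: set κ=0.2995 → (κ,φ,ℓ)=(0.2995,354.20°,0.6456) → tip=(0.0619,-0.0063,0.6416)
cmd 2: set φ=317.55° → (κ,φ,ℓ)=(0.2995,317.55°,0.6456) → tip=(0.0459,-0.0420,0.6416)
cmd 3: set κ=1.5902 → (κ,φ,ℓ)=(1.5902,317.55°,0.6456) → tip=(0.2238,-0.2047,0.5380)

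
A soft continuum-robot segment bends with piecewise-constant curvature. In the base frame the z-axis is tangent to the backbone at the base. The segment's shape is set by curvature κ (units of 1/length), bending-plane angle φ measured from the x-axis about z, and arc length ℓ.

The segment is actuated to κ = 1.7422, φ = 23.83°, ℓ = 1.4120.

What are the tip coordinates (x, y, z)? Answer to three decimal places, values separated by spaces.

0.933 0.412 0.362

θ = κ·ℓ = 1.7422 × 1.4120 = 2.45999 rad
ρ = (1 − cos θ)/κ = (1 − -0.77656)/1.7422 = 1.01972
z = sin θ / κ = 0.63004/1.7422 = 0.36164
x = ρ cos φ = 1.01972 × cos(23.83°) = 0.93279
y = ρ sin φ = 1.01972 × sin(23.83°) = 0.41199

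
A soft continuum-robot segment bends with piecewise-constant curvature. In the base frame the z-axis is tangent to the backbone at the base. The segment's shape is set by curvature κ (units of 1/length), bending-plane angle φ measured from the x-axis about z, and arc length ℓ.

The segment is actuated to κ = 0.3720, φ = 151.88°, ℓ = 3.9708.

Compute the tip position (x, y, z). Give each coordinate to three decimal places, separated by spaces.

θ = κ·ℓ = 0.3720 × 3.9708 = 1.47714 rad
ρ = (1 − cos θ)/κ = (1 − 0.09352)/0.3720 = 2.43677
z = sin θ / κ = 0.99562/0.3720 = 2.67639
x = ρ cos φ = 2.43677 × cos(151.88°) = -2.14914
y = ρ sin φ = 2.43677 × sin(151.88°) = 1.14850

-2.149 1.148 2.676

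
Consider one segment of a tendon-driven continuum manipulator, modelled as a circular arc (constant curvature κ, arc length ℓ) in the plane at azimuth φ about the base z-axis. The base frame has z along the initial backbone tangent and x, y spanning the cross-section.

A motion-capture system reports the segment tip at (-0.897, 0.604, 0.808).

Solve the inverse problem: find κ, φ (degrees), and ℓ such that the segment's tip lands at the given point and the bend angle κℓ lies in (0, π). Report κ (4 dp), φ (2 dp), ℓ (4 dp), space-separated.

ρ = √(x²+y²) = √(-0.897² + 0.604²) = 1.08140
φ = atan2(y, x) mod 360° = atan2(0.604, -0.897) = 146.0454°
|p|² = ρ² + z² = 1.08140² + 0.808² = 1.82229
κ = 2ρ / |p|² = 2×1.08140 / 1.82229 = 1.18686
θ = 2·atan2(ρ, z) = 2·atan2(1.08140, 0.808) = 1.85821 rad
ℓ = θ/κ = 1.85821/1.18686 = 1.56565

1.1869 146.05 1.5657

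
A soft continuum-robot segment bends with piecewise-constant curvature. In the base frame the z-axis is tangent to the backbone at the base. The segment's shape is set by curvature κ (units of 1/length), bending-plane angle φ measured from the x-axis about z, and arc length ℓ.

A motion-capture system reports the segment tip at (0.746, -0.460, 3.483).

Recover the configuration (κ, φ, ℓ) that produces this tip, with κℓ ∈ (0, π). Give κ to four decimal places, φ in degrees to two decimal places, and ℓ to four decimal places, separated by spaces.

0.1359 328.34 3.6282

ρ = √(x²+y²) = √(0.746² + -0.460²) = 0.87642
φ = atan2(y, x) mod 360° = atan2(-0.460, 0.746) = 328.3411°
|p|² = ρ² + z² = 0.87642² + 3.483² = 12.89941
κ = 2ρ / |p|² = 2×0.87642 / 12.89941 = 0.13589
θ = 2·atan2(ρ, z) = 2·atan2(0.87642, 3.483) = 0.49302 rad
ℓ = θ/κ = 0.49302/0.13589 = 3.62821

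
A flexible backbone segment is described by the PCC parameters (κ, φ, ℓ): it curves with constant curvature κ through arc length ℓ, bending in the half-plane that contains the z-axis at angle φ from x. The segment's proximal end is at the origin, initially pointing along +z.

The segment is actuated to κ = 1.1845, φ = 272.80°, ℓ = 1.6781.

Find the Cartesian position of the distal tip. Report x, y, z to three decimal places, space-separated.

0.058 -1.185 0.772

θ = κ·ℓ = 1.1845 × 1.6781 = 1.98771 rad
ρ = (1 − cos θ)/κ = (1 − -0.40494)/1.1845 = 1.18610
z = sin θ / κ = 0.91434/1.1845 = 0.77192
x = ρ cos φ = 1.18610 × cos(272.80°) = 0.05794
y = ρ sin φ = 1.18610 × sin(272.80°) = -1.18469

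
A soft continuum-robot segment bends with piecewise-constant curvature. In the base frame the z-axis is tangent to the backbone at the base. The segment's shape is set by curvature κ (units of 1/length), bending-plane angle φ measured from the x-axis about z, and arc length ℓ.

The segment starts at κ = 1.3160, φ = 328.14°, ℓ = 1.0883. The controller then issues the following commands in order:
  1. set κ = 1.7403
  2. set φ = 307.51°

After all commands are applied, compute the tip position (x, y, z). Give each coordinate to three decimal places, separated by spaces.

initial: κ=1.3160, φ=328.14°, ℓ=1.0883
cmd 1: set κ=1.7403 → (κ,φ,ℓ)=(1.7403,328.14°,1.0883) → tip=(0.6430,-0.3996,0.5449)
cmd 2: set φ=307.51° → (κ,φ,ℓ)=(1.7403,307.51°,1.0883) → tip=(0.4610,-0.6006,0.5449)

0.461 -0.601 0.545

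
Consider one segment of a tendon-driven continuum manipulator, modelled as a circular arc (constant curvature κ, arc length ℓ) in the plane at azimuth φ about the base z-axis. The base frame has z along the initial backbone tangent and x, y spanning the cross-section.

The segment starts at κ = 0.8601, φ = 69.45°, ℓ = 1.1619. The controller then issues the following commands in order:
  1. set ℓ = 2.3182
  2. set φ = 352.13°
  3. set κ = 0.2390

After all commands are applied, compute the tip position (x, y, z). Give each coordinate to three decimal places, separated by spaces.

initial: κ=0.8601, φ=69.45°, ℓ=1.1619
cmd 1: set ℓ=2.3182 → (κ,φ,ℓ)=(0.8601,69.45°,2.3182) → tip=(0.5757,1.5357,1.0601)
cmd 2: set φ=352.13° → (κ,φ,ℓ)=(0.8601,352.13°,2.3182) → tip=(1.6246,-0.2246,1.0601)
cmd 3: set κ=0.2390 → (κ,φ,ℓ)=(0.2390,352.13°,2.3182) → tip=(0.6200,-0.0857,2.2014)

0.620 -0.086 2.201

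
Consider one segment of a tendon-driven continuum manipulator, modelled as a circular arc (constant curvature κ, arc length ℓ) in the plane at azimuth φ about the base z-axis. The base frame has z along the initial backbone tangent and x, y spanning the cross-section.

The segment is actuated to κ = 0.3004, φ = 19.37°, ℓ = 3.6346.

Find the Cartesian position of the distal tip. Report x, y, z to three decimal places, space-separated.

1.693 0.595 2.954

θ = κ·ℓ = 0.3004 × 3.6346 = 1.09183 rad
ρ = (1 − cos θ)/κ = (1 − 0.46086)/0.3004 = 1.79474
z = sin θ / κ = 0.88747/0.3004 = 2.95431
x = ρ cos φ = 1.79474 × cos(19.37°) = 1.69316
y = ρ sin φ = 1.79474 × sin(19.37°) = 0.59526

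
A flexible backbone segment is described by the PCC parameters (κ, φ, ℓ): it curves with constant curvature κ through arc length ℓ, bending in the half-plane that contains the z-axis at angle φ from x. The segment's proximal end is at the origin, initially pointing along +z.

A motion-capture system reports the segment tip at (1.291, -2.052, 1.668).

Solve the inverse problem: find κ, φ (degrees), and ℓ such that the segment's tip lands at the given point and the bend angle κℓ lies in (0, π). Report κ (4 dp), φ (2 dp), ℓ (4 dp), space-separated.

0.5599 302.18 3.4582

ρ = √(x²+y²) = √(1.291² + -2.052²) = 2.42433
φ = atan2(y, x) mod 360° = atan2(-2.052, 1.291) = 302.1757°
|p|² = ρ² + z² = 2.42433² + 1.668² = 8.65961
κ = 2ρ / |p|² = 2×2.42433 / 8.65961 = 0.55992
θ = 2·atan2(ρ, z) = 2·atan2(2.42433, 1.668) = 1.93631 rad
ℓ = θ/κ = 1.93631/0.55992 = 3.45820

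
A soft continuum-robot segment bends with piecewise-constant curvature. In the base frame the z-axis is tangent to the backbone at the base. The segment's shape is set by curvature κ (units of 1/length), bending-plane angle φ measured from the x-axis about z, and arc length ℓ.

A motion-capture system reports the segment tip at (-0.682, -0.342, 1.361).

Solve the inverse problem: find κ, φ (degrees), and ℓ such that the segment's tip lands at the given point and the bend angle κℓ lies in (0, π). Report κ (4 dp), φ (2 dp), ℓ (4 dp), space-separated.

0.6268 206.63 1.6303

ρ = √(x²+y²) = √(-0.682² + -0.342²) = 0.76295
φ = atan2(y, x) mod 360° = atan2(-0.342, -0.682) = 206.6322°
|p|² = ρ² + z² = 0.76295² + 1.361² = 2.43441
κ = 2ρ / |p|² = 2×0.76295 / 2.43441 = 0.62680
θ = 2·atan2(ρ, z) = 2·atan2(0.76295, 1.361) = 1.02186 rad
ℓ = θ/κ = 1.02186/0.62680 = 1.63027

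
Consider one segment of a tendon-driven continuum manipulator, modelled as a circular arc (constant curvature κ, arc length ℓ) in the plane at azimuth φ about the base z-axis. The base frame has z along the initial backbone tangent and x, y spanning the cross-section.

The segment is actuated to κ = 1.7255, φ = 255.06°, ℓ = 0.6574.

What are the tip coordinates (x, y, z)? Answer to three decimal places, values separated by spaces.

-0.086 -0.323 0.525

θ = κ·ℓ = 1.7255 × 0.6574 = 1.13434 rad
ρ = (1 − cos θ)/κ = (1 − 0.42273)/1.7255 = 0.33455
z = sin θ / κ = 0.90626/1.7255 = 0.52521
x = ρ cos φ = 0.33455 × cos(255.06°) = -0.08625
y = ρ sin φ = 0.33455 × sin(255.06°) = -0.32324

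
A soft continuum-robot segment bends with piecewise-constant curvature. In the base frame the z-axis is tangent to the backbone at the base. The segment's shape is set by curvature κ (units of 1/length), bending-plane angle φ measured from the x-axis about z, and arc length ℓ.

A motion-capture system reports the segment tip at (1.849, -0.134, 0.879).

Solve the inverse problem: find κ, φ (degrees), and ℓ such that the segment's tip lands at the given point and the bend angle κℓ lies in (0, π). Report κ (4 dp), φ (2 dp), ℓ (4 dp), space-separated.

ρ = √(x²+y²) = √(1.849² + -0.134²) = 1.85385
φ = atan2(y, x) mod 360° = atan2(-0.134, 1.849) = 355.8549°
|p|² = ρ² + z² = 1.85385² + 0.879² = 4.20940
κ = 2ρ / |p|² = 2×1.85385 / 4.20940 = 0.88081
θ = 2·atan2(ρ, z) = 2·atan2(1.85385, 0.879) = 2.25609 rad
ℓ = θ/κ = 2.25609/0.88081 = 2.56136

0.8808 355.85 2.5614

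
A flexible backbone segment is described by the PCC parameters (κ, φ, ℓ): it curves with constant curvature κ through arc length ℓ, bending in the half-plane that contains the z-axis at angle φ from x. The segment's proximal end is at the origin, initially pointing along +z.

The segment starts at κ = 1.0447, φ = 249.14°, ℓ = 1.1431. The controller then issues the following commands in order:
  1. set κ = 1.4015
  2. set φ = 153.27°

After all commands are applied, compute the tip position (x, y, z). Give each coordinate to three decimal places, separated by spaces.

-0.657 0.331 0.713

initial: κ=1.0447, φ=249.14°, ℓ=1.1431
cmd 1: set κ=1.4015 → (κ,φ,ℓ)=(1.4015,249.14°,1.1431) → tip=(-0.2620,-0.6876,0.7132)
cmd 2: set φ=153.27° → (κ,φ,ℓ)=(1.4015,153.27°,1.1431) → tip=(-0.6572,0.3310,0.7132)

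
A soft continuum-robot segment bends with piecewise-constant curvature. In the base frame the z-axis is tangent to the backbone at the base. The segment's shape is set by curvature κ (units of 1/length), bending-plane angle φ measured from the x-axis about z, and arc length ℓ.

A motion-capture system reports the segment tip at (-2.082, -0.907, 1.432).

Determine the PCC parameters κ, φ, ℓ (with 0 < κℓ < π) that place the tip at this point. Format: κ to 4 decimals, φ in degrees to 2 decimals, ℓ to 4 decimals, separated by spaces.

ρ = √(x²+y²) = √(-2.082² + -0.907²) = 2.27099
φ = atan2(y, x) mod 360° = atan2(-0.907, -2.082) = 203.5398°
|p|² = ρ² + z² = 2.27099² + 1.432² = 7.20800
κ = 2ρ / |p|² = 2×2.27099 / 7.20800 = 0.63013
θ = 2·atan2(ρ, z) = 2·atan2(2.27099, 1.432) = 2.01641 rad
ℓ = θ/κ = 2.01641/0.63013 = 3.20000

0.6301 203.54 3.2000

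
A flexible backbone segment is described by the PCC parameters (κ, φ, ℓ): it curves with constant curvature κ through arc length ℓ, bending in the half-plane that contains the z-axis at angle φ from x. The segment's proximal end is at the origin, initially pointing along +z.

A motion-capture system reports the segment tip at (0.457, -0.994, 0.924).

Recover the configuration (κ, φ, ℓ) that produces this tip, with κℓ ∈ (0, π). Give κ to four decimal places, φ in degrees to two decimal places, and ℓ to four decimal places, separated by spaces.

ρ = √(x²+y²) = √(0.457² + -0.994²) = 1.09402
φ = atan2(y, x) mod 360° = atan2(-0.994, 0.457) = 294.6910°
|p|² = ρ² + z² = 1.09402² + 0.924² = 2.05066
κ = 2ρ / |p|² = 2×1.09402 / 2.05066 = 1.06699
θ = 2·atan2(ρ, z) = 2·atan2(1.09402, 0.924) = 1.73890 rad
ℓ = θ/κ = 1.73890/1.06699 = 1.62972

1.0670 294.69 1.6297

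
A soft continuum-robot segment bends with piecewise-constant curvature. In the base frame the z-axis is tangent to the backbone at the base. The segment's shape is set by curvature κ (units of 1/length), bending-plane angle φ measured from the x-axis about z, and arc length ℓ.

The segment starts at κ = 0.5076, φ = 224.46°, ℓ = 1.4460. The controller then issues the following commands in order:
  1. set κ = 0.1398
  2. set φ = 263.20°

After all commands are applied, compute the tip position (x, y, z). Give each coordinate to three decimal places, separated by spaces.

initial: κ=0.5076, φ=224.46°, ℓ=1.4460
cmd 1: set κ=0.1398 → (κ,φ,ℓ)=(0.1398,224.46°,1.4460) → tip=(-0.1040,-0.1020,1.4362)
cmd 2: set φ=263.20° → (κ,φ,ℓ)=(0.1398,263.20°,1.4460) → tip=(-0.0172,-0.1446,1.4362)

-0.017 -0.145 1.436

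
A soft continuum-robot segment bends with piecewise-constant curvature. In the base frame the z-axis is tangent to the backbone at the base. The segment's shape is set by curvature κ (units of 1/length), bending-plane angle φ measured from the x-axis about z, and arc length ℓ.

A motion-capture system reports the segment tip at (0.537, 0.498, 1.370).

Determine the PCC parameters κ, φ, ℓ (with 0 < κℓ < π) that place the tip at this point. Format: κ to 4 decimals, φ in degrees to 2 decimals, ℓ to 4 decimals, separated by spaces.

ρ = √(x²+y²) = √(0.537² + 0.498²) = 0.73237
φ = atan2(y, x) mod 360° = atan2(0.498, 0.537) = 42.8420°
|p|² = ρ² + z² = 0.73237² + 1.370² = 2.41327
κ = 2ρ / |p|² = 2×0.73237 / 2.41327 = 0.60696
θ = 2·atan2(ρ, z) = 2·atan2(0.73237, 1.370) = 0.98186 rad
ℓ = θ/κ = 0.98186/0.60696 = 1.61767

0.6070 42.84 1.6177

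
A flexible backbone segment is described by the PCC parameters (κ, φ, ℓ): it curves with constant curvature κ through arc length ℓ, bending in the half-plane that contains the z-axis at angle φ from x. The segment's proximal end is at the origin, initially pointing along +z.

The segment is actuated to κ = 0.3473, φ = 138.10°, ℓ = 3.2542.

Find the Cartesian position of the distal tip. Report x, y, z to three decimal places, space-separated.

θ = κ·ℓ = 0.3473 × 3.2542 = 1.13018 rad
ρ = (1 − cos θ)/κ = (1 − 0.42649)/0.3473 = 1.65133
z = sin θ / κ = 0.90449/0.3473 = 2.60435
x = ρ cos φ = 1.65133 × cos(138.10°) = -1.22910
y = ρ sin φ = 1.65133 × sin(138.10°) = 1.10281

-1.229 1.103 2.604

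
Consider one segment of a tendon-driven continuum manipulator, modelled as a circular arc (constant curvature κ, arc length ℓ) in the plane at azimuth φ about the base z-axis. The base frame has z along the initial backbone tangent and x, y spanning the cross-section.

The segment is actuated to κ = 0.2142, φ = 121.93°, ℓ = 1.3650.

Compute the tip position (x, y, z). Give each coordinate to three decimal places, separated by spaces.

θ = κ·ℓ = 0.2142 × 1.3650 = 0.29238 rad
ρ = (1 − cos θ)/κ = (1 − 0.95756)/0.2142 = 0.19813
z = sin θ / κ = 0.28823/0.2142 = 1.34563
x = ρ cos φ = 0.19813 × cos(121.93°) = -0.10479
y = ρ sin φ = 0.19813 × sin(121.93°) = 0.16816

-0.105 0.168 1.346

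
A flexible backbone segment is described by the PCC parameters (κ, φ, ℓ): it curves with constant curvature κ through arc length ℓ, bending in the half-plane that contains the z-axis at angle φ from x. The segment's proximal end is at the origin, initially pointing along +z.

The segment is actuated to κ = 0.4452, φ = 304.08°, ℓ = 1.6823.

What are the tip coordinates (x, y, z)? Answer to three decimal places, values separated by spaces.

0.337 -0.498 1.529

θ = κ·ℓ = 0.4452 × 1.6823 = 0.74896 rad
ρ = (1 − cos θ)/κ = (1 − 0.73240)/0.4452 = 0.60108
z = sin θ / κ = 0.68088/0.4452 = 1.52937
x = ρ cos φ = 0.60108 × cos(304.08°) = 0.33682
y = ρ sin φ = 0.60108 × sin(304.08°) = -0.49785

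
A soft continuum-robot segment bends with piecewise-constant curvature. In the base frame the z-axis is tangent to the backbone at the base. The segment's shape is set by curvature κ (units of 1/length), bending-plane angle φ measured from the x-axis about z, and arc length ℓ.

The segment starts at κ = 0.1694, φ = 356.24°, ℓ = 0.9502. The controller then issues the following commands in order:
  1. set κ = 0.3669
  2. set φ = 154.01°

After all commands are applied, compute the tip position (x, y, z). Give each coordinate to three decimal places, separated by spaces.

-0.147 0.072 0.931

initial: κ=0.1694, φ=356.24°, ℓ=0.9502
cmd 1: set κ=0.3669 → (κ,φ,ℓ)=(0.3669,356.24°,0.9502) → tip=(0.1636,-0.0108,0.9311)
cmd 2: set φ=154.01° → (κ,φ,ℓ)=(0.3669,154.01°,0.9502) → tip=(-0.1474,0.0719,0.9311)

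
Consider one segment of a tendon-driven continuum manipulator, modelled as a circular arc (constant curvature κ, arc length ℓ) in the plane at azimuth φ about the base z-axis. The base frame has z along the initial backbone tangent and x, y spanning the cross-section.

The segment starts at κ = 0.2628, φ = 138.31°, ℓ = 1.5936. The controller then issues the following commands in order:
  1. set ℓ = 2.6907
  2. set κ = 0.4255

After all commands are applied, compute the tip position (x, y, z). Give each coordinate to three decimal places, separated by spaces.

-1.030 0.917 2.140

initial: κ=0.2628, φ=138.31°, ℓ=1.5936
cmd 1: set ℓ=2.6907 → (κ,φ,ℓ)=(0.2628,138.31°,2.6907) → tip=(-0.6813,0.6068,2.4720)
cmd 2: set κ=0.4255 → (κ,φ,ℓ)=(0.4255,138.31°,2.6907) → tip=(-1.0299,0.9173,2.1402)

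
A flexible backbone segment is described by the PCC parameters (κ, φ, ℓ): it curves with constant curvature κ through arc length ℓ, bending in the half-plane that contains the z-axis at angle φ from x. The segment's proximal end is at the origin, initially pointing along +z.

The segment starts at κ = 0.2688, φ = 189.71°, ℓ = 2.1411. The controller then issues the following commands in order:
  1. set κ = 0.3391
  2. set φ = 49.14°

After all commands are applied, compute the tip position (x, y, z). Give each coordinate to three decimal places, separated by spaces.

0.487 0.562 1.958

initial: κ=0.2688, φ=189.71°, ℓ=2.1411
cmd 1: set κ=0.3391 → (κ,φ,ℓ)=(0.3391,189.71°,2.1411) → tip=(-0.7331,-0.1254,1.9579)
cmd 2: set φ=49.14° → (κ,φ,ℓ)=(0.3391,49.14°,2.1411) → tip=(0.4866,0.5625,1.9579)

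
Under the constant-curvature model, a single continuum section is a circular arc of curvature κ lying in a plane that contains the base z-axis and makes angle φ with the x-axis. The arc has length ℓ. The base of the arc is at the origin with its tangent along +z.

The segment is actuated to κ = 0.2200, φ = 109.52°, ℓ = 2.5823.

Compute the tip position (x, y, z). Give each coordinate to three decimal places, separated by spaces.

θ = κ·ℓ = 0.2200 × 2.5823 = 0.56811 rad
ρ = (1 − cos θ)/κ = (1 − 0.84292)/0.2200 = 0.71399
z = sin θ / κ = 0.53804/0.2200 = 2.44562
x = ρ cos φ = 0.71399 × cos(109.52°) = -0.23857
y = ρ sin φ = 0.71399 × sin(109.52°) = 0.67296

-0.239 0.673 2.446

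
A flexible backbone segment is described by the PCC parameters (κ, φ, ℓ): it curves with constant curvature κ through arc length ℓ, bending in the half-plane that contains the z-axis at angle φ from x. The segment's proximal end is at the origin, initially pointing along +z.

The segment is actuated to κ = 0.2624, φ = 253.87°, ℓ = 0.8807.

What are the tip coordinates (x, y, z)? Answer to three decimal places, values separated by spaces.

θ = κ·ℓ = 0.2624 × 0.8807 = 0.23110 rad
ρ = (1 − cos θ)/κ = (1 − 0.97342)/0.2624 = 0.10131
z = sin θ / κ = 0.22904/0.2624 = 0.87288
x = ρ cos φ = 0.10131 × cos(253.87°) = -0.02815
y = ρ sin φ = 0.10131 × sin(253.87°) = -0.09732

-0.028 -0.097 0.873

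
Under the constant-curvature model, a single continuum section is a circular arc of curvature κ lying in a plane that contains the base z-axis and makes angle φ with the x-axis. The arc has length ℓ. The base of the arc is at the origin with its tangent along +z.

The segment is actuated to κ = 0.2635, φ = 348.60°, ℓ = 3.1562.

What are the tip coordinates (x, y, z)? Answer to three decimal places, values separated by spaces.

1.214 -0.245 2.805

θ = κ·ℓ = 0.2635 × 3.1562 = 0.83166 rad
ρ = (1 − cos θ)/κ = (1 − 0.67365)/0.2635 = 1.23852
z = sin θ / κ = 0.73905/0.2635 = 2.80474
x = ρ cos φ = 1.23852 × cos(348.60°) = 1.21408
y = ρ sin φ = 1.23852 × sin(348.60°) = -0.24480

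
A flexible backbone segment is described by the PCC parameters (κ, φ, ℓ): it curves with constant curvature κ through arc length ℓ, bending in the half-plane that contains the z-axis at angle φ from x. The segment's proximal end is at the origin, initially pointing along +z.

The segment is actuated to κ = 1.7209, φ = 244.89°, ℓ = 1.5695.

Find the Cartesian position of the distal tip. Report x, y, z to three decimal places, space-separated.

-0.470 -1.002 0.248

θ = κ·ℓ = 1.7209 × 1.5695 = 2.70095 rad
ρ = (1 − cos θ)/κ = (1 − -0.90448)/1.7209 = 1.10668
z = sin θ / κ = 0.42652/1.7209 = 0.24785
x = ρ cos φ = 1.10668 × cos(244.89°) = -0.46963
y = ρ sin φ = 1.10668 × sin(244.89°) = -1.00209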